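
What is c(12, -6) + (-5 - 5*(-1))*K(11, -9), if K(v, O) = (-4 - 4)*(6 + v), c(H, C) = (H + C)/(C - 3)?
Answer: -⅔ ≈ -0.66667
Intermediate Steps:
c(H, C) = (C + H)/(-3 + C)
K(v, O) = -48 - 8*v (K(v, O) = -8*(6 + v) = -48 - 8*v)
c(12, -6) + (-5 - 5*(-1))*K(11, -9) = (-6 + 12)/(-3 - 6) + (-5 - 5*(-1))*(-48 - 8*11) = 6/(-9) + (-5 + 5)*(-48 - 88) = -⅑*6 + 0*(-136) = -⅔ + 0 = -⅔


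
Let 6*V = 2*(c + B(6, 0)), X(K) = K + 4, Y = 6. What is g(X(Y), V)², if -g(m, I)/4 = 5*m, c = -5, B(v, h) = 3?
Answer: 40000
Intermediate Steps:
X(K) = 4 + K
V = -⅔ (V = (2*(-5 + 3))/6 = (2*(-2))/6 = (⅙)*(-4) = -⅔ ≈ -0.66667)
g(m, I) = -20*m
g(X(Y), V)² = (-20*(4 + 6))² = (-20*10)² = (-200)² = 40000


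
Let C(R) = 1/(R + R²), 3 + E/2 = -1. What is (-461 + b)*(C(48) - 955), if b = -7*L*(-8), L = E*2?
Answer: 3048037763/2352 ≈ 1.2959e+6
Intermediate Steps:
E = -8 (E = -6 + 2*(-1) = -6 - 2 = -8)
L = -16 (L = -8*2 = -16)
b = -896 (b = -7*(-16)*(-8) = 112*(-8) = -896)
(-461 + b)*(C(48) - 955) = (-461 - 896)*(1/(48*(1 + 48)) - 955) = -1357*((1/48)/49 - 955) = -1357*((1/48)*(1/49) - 955) = -1357*(1/2352 - 955) = -1357*(-2246159/2352) = 3048037763/2352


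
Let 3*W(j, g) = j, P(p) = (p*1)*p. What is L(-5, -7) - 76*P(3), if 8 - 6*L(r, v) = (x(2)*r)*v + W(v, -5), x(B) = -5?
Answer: -5878/9 ≈ -653.11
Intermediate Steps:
P(p) = p² (P(p) = p*p = p²)
W(j, g) = j/3
L(r, v) = 4/3 - v/18 + 5*r*v/6 (L(r, v) = 4/3 - ((-5*r)*v + v/3)/6 = 4/3 - (-5*r*v + v/3)/6 = 4/3 - (v/3 - 5*r*v)/6 = 4/3 + (-v/18 + 5*r*v/6) = 4/3 - v/18 + 5*r*v/6)
L(-5, -7) - 76*P(3) = (4/3 - 1/18*(-7) + (⅚)*(-5)*(-7)) - 76*3² = (4/3 + 7/18 + 175/6) - 76*9 = 278/9 - 684 = -5878/9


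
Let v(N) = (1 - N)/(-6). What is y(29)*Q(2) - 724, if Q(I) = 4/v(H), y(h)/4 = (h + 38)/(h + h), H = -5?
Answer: -21532/29 ≈ -742.48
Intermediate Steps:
y(h) = 2*(38 + h)/h (y(h) = 4*((h + 38)/(h + h)) = 4*((38 + h)/((2*h))) = 4*((38 + h)*(1/(2*h))) = 4*((38 + h)/(2*h)) = 2*(38 + h)/h)
v(N) = -⅙ + N/6 (v(N) = (1 - N)*(-⅙) = -⅙ + N/6)
Q(I) = -4 (Q(I) = 4/(-⅙ + (⅙)*(-5)) = 4/(-⅙ - ⅚) = 4/(-1) = 4*(-1) = -4)
y(29)*Q(2) - 724 = (2 + 76/29)*(-4) - 724 = (134/29)*(-4) - 724 = -536/29 - 724 = -21532/29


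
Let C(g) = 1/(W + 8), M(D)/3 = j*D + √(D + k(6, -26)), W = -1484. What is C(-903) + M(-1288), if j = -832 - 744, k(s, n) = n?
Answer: 8988344063/1476 + 9*I*√146 ≈ 6.0897e+6 + 108.75*I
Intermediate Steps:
j = -1576
M(D) = -4728*D + 3*√(-26 + D) (M(D) = 3*(-1576*D + √(D - 26)) = 3*(-1576*D + √(-26 + D)) = 3*(√(-26 + D) - 1576*D) = -4728*D + 3*√(-26 + D))
C(g) = -1/1476 (C(g) = 1/(-1484 + 8) = 1/(-1476) = -1/1476)
C(-903) + M(-1288) = -1/1476 + (-4728*(-1288) + 3*√(-26 - 1288)) = -1/1476 + (6089664 + 3*√(-1314)) = -1/1476 + (6089664 + 3*(3*I*√146)) = -1/1476 + (6089664 + 9*I*√146) = 8988344063/1476 + 9*I*√146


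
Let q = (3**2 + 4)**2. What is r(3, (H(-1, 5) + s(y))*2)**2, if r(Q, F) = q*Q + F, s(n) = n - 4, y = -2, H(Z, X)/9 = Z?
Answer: 227529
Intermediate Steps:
H(Z, X) = 9*Z
q = 169 (q = (9 + 4)**2 = 13**2 = 169)
s(n) = -4 + n
r(Q, F) = F + 169*Q (r(Q, F) = 169*Q + F = F + 169*Q)
r(3, (H(-1, 5) + s(y))*2)**2 = ((9*(-1) + (-4 - 2))*2 + 169*3)**2 = ((-9 - 6)*2 + 507)**2 = (-15*2 + 507)**2 = (-30 + 507)**2 = 477**2 = 227529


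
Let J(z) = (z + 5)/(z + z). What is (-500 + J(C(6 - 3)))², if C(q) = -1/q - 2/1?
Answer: 12278016/49 ≈ 2.5057e+5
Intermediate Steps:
C(q) = -2 - 1/q (C(q) = -1/q - 2*1 = -1/q - 2 = -2 - 1/q)
J(z) = (5 + z)/(2*z) (J(z) = (5 + z)/((2*z)) = (5 + z)*(1/(2*z)) = (5 + z)/(2*z))
(-500 + J(C(6 - 3)))² = (-500 + (5 + (-2 - 1/(6 - 3)))/(2*(-2 - 1/(6 - 3))))² = (-500 + (5 + (-2 - 1/3))/(2*(-2 - 1/3)))² = (-500 + (5 + (-2 - 1*⅓))/(2*(-2 - 1*⅓)))² = (-500 + (5 + (-2 - ⅓))/(2*(-2 - ⅓)))² = (-500 + (5 - 7/3)/(2*(-7/3)))² = (-500 + (½)*(-3/7)*(8/3))² = (-500 - 4/7)² = (-3504/7)² = 12278016/49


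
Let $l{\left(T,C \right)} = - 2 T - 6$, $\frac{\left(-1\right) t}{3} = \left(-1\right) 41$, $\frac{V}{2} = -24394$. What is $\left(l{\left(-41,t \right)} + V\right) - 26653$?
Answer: $-75365$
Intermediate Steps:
$V = -48788$ ($V = 2 \left(-24394\right) = -48788$)
$t = 123$ ($t = - 3 \left(\left(-1\right) 41\right) = \left(-3\right) \left(-41\right) = 123$)
$l{\left(T,C \right)} = -6 - 2 T$
$\left(l{\left(-41,t \right)} + V\right) - 26653 = \left(\left(-6 - -82\right) - 48788\right) - 26653 = \left(\left(-6 + 82\right) - 48788\right) - 26653 = \left(76 - 48788\right) - 26653 = -48712 - 26653 = -75365$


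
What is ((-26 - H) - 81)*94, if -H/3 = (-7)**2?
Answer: 3760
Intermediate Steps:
H = -147 (H = -3*(-7)**2 = -3*49 = -147)
((-26 - H) - 81)*94 = ((-26 - 1*(-147)) - 81)*94 = ((-26 + 147) - 81)*94 = (121 - 81)*94 = 40*94 = 3760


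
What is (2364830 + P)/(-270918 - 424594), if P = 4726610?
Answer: -886430/86939 ≈ -10.196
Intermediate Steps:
(2364830 + P)/(-270918 - 424594) = (2364830 + 4726610)/(-270918 - 424594) = 7091440/(-695512) = 7091440*(-1/695512) = -886430/86939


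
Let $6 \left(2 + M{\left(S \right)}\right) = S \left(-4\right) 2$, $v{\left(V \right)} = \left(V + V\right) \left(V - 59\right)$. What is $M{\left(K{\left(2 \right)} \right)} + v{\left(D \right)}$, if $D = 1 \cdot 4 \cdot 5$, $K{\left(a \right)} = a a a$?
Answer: $- \frac{4718}{3} \approx -1572.7$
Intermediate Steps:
$K{\left(a \right)} = a^{3}$ ($K{\left(a \right)} = a^{2} a = a^{3}$)
$D = 20$ ($D = 4 \cdot 5 = 20$)
$v{\left(V \right)} = 2 V \left(-59 + V\right)$
$M{\left(S \right)} = -2 - \frac{4 S}{3}$ ($M{\left(S \right)} = -2 + \frac{S \left(-4\right) 2}{6} = -2 + \frac{- 4 S 2}{6} = -2 + \frac{\left(-8\right) S}{6} = -2 - \frac{4 S}{3}$)
$M{\left(K{\left(2 \right)} \right)} + v{\left(D \right)} = \left(-2 - \frac{4 \cdot 2^{3}}{3}\right) + 2 \cdot 20 \left(-59 + 20\right) = \left(-2 - \frac{32}{3}\right) + 2 \cdot 20 \left(-39\right) = \left(-2 - \frac{32}{3}\right) - 1560 = - \frac{38}{3} - 1560 = - \frac{4718}{3}$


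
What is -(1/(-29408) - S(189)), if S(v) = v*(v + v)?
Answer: 2100966337/29408 ≈ 71442.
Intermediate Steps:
S(v) = 2*v² (S(v) = v*(2*v) = 2*v²)
-(1/(-29408) - S(189)) = -(1/(-29408) - 2*189²) = -(-1/29408 - 2*35721) = -(-1/29408 - 1*71442) = -(-1/29408 - 71442) = -1*(-2100966337/29408) = 2100966337/29408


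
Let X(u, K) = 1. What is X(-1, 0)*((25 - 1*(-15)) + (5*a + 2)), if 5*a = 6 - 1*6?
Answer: 42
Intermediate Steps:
a = 0 (a = (6 - 1*6)/5 = (6 - 6)/5 = (⅕)*0 = 0)
X(-1, 0)*((25 - 1*(-15)) + (5*a + 2)) = 1*((25 - 1*(-15)) + (5*0 + 2)) = 1*((25 + 15) + (0 + 2)) = 1*(40 + 2) = 1*42 = 42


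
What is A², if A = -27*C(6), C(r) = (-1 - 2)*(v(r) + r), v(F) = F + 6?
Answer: 2125764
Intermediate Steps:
v(F) = 6 + F
C(r) = -18 - 6*r (C(r) = (-1 - 2)*((6 + r) + r) = -3*(6 + 2*r) = -18 - 6*r)
A = 1458 (A = -27*(-18 - 6*6) = -27*(-18 - 36) = -27*(-54) = 1458)
A² = 1458² = 2125764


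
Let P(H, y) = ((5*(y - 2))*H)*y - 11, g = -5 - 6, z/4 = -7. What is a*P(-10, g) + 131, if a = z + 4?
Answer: 171995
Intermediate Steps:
z = -28 (z = 4*(-7) = -28)
g = -11
P(H, y) = -11 + H*y*(-10 + 5*y) (P(H, y) = ((5*(-2 + y))*H)*y - 11 = ((-10 + 5*y)*H)*y - 11 = (H*(-10 + 5*y))*y - 11 = H*y*(-10 + 5*y) - 11 = -11 + H*y*(-10 + 5*y))
a = -24 (a = -28 + 4 = -24)
a*P(-10, g) + 131 = -24*(-11 - 10*(-10)*(-11) + 5*(-10)*(-11)**2) + 131 = -24*(-11 - 1100 + 5*(-10)*121) + 131 = -24*(-11 - 1100 - 6050) + 131 = -24*(-7161) + 131 = 171864 + 131 = 171995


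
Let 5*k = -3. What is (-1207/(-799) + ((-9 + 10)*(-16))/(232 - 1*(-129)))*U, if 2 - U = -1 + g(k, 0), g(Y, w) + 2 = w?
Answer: 124395/16967 ≈ 7.3316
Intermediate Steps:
k = -⅗ (k = (⅕)*(-3) = -⅗ ≈ -0.60000)
g(Y, w) = -2 + w
U = 5 (U = 2 - (-1 + (-2 + 0)) = 2 - (-1 - 2) = 2 - 1*(-3) = 2 + 3 = 5)
(-1207/(-799) + ((-9 + 10)*(-16))/(232 - 1*(-129)))*U = (-1207/(-799) + ((-9 + 10)*(-16))/(232 - 1*(-129)))*5 = (-1207*(-1/799) + (1*(-16))/(232 + 129))*5 = (71/47 - 16/361)*5 = (24879/16967)*5 = 124395/16967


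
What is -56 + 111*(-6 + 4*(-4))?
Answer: -2498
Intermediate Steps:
-56 + 111*(-6 + 4*(-4)) = -56 + 111*(-6 - 16) = -56 + 111*(-22) = -56 - 2442 = -2498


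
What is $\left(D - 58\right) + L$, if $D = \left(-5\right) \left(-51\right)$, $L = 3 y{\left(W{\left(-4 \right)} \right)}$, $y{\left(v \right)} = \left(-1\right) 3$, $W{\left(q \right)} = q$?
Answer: $188$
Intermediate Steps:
$y{\left(v \right)} = -3$
$L = -9$ ($L = 3 \left(-3\right) = -9$)
$D = 255$
$\left(D - 58\right) + L = \left(255 - 58\right) - 9 = 197 - 9 = 188$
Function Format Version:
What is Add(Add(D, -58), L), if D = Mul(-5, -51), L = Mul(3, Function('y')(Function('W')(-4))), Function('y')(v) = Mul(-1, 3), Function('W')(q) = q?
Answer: 188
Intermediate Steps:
Function('y')(v) = -3
L = -9 (L = Mul(3, -3) = -9)
D = 255
Add(Add(D, -58), L) = Add(Add(255, -58), -9) = Add(197, -9) = 188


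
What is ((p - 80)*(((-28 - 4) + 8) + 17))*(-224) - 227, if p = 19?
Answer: -95875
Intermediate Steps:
((p - 80)*(((-28 - 4) + 8) + 17))*(-224) - 227 = ((19 - 80)*(((-28 - 4) + 8) + 17))*(-224) - 227 = -61*((-32 + 8) + 17)*(-224) - 227 = -61*(-24 + 17)*(-224) - 227 = -61*(-7)*(-224) - 227 = 427*(-224) - 227 = -95648 - 227 = -95875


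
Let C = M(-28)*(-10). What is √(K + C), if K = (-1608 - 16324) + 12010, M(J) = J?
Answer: I*√5642 ≈ 75.113*I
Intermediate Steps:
C = 280 (C = -28*(-10) = 280)
K = -5922 (K = -17932 + 12010 = -5922)
√(K + C) = √(-5922 + 280) = √(-5642) = I*√5642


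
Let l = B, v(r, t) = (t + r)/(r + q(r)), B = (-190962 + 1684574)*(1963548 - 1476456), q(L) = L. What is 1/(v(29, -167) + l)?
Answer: 29/21098267232747 ≈ 1.3745e-12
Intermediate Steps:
B = 727526456304 (B = 1493612*487092 = 727526456304)
v(r, t) = (r + t)/(2*r) (v(r, t) = (t + r)/(r + r) = (r + t)/((2*r)) = (r + t)*(1/(2*r)) = (r + t)/(2*r))
l = 727526456304
1/(v(29, -167) + l) = 1/((1/2)*(29 - 167)/29 + 727526456304) = 1/((1/2)*(1/29)*(-138) + 727526456304) = 1/(-69/29 + 727526456304) = 1/(21098267232747/29) = 29/21098267232747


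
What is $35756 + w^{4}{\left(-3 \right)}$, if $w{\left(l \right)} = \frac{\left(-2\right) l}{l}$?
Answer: $35772$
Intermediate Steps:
$w{\left(l \right)} = -2$
$35756 + w^{4}{\left(-3 \right)} = 35756 + \left(-2\right)^{4} = 35756 + 16 = 35772$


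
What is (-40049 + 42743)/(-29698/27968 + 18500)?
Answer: 12557632/86229717 ≈ 0.14563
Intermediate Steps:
(-40049 + 42743)/(-29698/27968 + 18500) = 2694/(-29698*1/27968 + 18500) = 2694/(-14849/13984 + 18500) = 2694/(258689151/13984) = 2694*(13984/258689151) = 12557632/86229717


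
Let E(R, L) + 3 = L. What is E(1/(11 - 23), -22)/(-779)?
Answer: 25/779 ≈ 0.032092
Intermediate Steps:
E(R, L) = -3 + L
E(1/(11 - 23), -22)/(-779) = (-3 - 22)/(-779) = -25*(-1/779) = 25/779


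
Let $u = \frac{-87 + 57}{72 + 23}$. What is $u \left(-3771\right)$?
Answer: $\frac{22626}{19} \approx 1190.8$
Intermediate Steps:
$u = - \frac{6}{19}$ ($u = - \frac{30}{95} = \left(-30\right) \frac{1}{95} = - \frac{6}{19} \approx -0.31579$)
$u \left(-3771\right) = \left(- \frac{6}{19}\right) \left(-3771\right) = \frac{22626}{19}$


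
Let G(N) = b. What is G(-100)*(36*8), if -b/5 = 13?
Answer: -18720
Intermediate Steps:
b = -65 (b = -5*13 = -65)
G(N) = -65
G(-100)*(36*8) = -2340*8 = -65*288 = -18720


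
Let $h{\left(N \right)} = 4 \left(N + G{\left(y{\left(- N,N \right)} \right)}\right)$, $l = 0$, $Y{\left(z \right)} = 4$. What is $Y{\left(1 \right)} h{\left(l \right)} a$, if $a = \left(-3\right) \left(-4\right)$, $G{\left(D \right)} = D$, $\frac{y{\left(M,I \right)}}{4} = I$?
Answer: $0$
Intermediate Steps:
$y{\left(M,I \right)} = 4 I$
$a = 12$
$h{\left(N \right)} = 20 N$ ($h{\left(N \right)} = 4 \left(N + 4 N\right) = 4 \cdot 5 N = 20 N$)
$Y{\left(1 \right)} h{\left(l \right)} a = 4 \cdot 20 \cdot 0 \cdot 12 = 4 \cdot 0 \cdot 12 = 0 \cdot 12 = 0$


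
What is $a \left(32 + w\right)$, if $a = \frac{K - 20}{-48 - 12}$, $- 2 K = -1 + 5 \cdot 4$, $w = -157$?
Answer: $- \frac{1475}{24} \approx -61.458$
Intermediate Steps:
$K = - \frac{19}{2}$ ($K = - \frac{-1 + 5 \cdot 4}{2} = - \frac{-1 + 20}{2} = \left(- \frac{1}{2}\right) 19 = - \frac{19}{2} \approx -9.5$)
$a = \frac{59}{120}$ ($a = \frac{- \frac{19}{2} - 20}{-48 - 12} = - \frac{59}{2 \left(-60\right)} = \left(- \frac{59}{2}\right) \left(- \frac{1}{60}\right) = \frac{59}{120} \approx 0.49167$)
$a \left(32 + w\right) = \frac{59 \left(32 - 157\right)}{120} = \frac{59}{120} \left(-125\right) = - \frac{1475}{24}$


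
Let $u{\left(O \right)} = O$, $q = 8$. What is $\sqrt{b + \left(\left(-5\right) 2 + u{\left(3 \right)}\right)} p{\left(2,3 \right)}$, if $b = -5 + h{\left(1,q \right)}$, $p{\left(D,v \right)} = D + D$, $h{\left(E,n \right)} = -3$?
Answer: $4 i \sqrt{15} \approx 15.492 i$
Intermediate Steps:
$p{\left(D,v \right)} = 2 D$
$b = -8$ ($b = -5 - 3 = -8$)
$\sqrt{b + \left(\left(-5\right) 2 + u{\left(3 \right)}\right)} p{\left(2,3 \right)} = \sqrt{-8 + \left(\left(-5\right) 2 + 3\right)} 2 \cdot 2 = \sqrt{-8 + \left(-10 + 3\right)} 4 = \sqrt{-8 - 7} \cdot 4 = \sqrt{-15} \cdot 4 = i \sqrt{15} \cdot 4 = 4 i \sqrt{15}$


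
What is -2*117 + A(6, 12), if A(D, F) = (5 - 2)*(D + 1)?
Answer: -213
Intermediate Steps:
A(D, F) = 3 + 3*D (A(D, F) = 3*(1 + D) = 3 + 3*D)
-2*117 + A(6, 12) = -2*117 + (3 + 3*6) = -234 + (3 + 18) = -234 + 21 = -213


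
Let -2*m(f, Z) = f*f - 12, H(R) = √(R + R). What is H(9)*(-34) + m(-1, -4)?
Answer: 11/2 - 102*√2 ≈ -138.75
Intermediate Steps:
H(R) = √2*√R (H(R) = √(2*R) = √2*√R)
m(f, Z) = 6 - f²/2 (m(f, Z) = -(f*f - 12)/2 = -(f² - 12)/2 = -(-12 + f²)/2 = 6 - f²/2)
H(9)*(-34) + m(-1, -4) = (√2*√9)*(-34) + (6 - ½*(-1)²) = (√2*3)*(-34) + (6 - ½*1) = (3*√2)*(-34) + (6 - ½) = -102*√2 + 11/2 = 11/2 - 102*√2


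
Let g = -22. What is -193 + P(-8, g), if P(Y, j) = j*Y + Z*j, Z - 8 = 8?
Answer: -369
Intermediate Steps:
Z = 16 (Z = 8 + 8 = 16)
P(Y, j) = 16*j + Y*j (P(Y, j) = j*Y + 16*j = Y*j + 16*j = 16*j + Y*j)
-193 + P(-8, g) = -193 - 22*(16 - 8) = -193 - 22*8 = -193 - 176 = -369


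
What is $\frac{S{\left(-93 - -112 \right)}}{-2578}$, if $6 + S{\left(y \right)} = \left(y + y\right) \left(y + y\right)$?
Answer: $- \frac{719}{1289} \approx -0.5578$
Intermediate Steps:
$S{\left(y \right)} = -6 + 4 y^{2}$ ($S{\left(y \right)} = -6 + \left(y + y\right) \left(y + y\right) = -6 + 2 y 2 y = -6 + 4 y^{2}$)
$\frac{S{\left(-93 - -112 \right)}}{-2578} = \frac{-6 + 4 \left(-93 - -112\right)^{2}}{-2578} = \left(-6 + 4 \left(-93 + 112\right)^{2}\right) \left(- \frac{1}{2578}\right) = \left(-6 + 4 \cdot 19^{2}\right) \left(- \frac{1}{2578}\right) = \left(-6 + 4 \cdot 361\right) \left(- \frac{1}{2578}\right) = \left(-6 + 1444\right) \left(- \frac{1}{2578}\right) = 1438 \left(- \frac{1}{2578}\right) = - \frac{719}{1289}$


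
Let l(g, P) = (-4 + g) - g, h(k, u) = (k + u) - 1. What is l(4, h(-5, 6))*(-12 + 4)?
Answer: 32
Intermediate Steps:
h(k, u) = -1 + k + u
l(g, P) = -4
l(4, h(-5, 6))*(-12 + 4) = -4*(-12 + 4) = -4*(-8) = 32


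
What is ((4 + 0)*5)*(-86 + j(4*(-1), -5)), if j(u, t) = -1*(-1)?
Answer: -1700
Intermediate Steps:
j(u, t) = 1
((4 + 0)*5)*(-86 + j(4*(-1), -5)) = ((4 + 0)*5)*(-86 + 1) = (4*5)*(-85) = 20*(-85) = -1700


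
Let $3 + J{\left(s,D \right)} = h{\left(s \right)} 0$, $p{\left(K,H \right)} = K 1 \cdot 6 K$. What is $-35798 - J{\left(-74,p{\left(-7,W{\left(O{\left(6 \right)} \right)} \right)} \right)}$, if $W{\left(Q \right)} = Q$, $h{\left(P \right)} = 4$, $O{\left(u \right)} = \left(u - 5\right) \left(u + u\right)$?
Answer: $-35795$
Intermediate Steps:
$O{\left(u \right)} = 2 u \left(-5 + u\right)$ ($O{\left(u \right)} = \left(-5 + u\right) 2 u = 2 u \left(-5 + u\right)$)
$p{\left(K,H \right)} = 6 K^{2}$ ($p{\left(K,H \right)} = K 6 K = 6 K^{2}$)
$J{\left(s,D \right)} = -3$ ($J{\left(s,D \right)} = -3 + 4 \cdot 0 = -3 + 0 = -3$)
$-35798 - J{\left(-74,p{\left(-7,W{\left(O{\left(6 \right)} \right)} \right)} \right)} = -35798 - -3 = -35798 + 3 = -35795$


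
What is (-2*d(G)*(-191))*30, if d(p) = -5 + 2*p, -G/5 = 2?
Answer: -286500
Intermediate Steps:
G = -10 (G = -5*2 = -10)
(-2*d(G)*(-191))*30 = (-2*(-5 + 2*(-10))*(-191))*30 = (-2*(-5 - 20)*(-191))*30 = (-2*(-25)*(-191))*30 = (50*(-191))*30 = -9550*30 = -286500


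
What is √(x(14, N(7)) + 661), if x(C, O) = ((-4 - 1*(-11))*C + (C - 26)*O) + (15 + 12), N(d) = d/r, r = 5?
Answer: √19230/5 ≈ 27.734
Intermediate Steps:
N(d) = d/5
x(C, O) = 27 + 7*C + O*(-26 + C) (x(C, O) = ((-4 + 11)*C + (-26 + C)*O) + 27 = (7*C + O*(-26 + C)) + 27 = 27 + 7*C + O*(-26 + C))
√(x(14, N(7)) + 661) = √((27 - 26*7/5 + 7*14 + 14*((⅕)*7)) + 661) = √((27 - 26*7/5 + 98 + 14*(7/5)) + 661) = √((27 - 182/5 + 98 + 98/5) + 661) = √(541/5 + 661) = √(3846/5) = √19230/5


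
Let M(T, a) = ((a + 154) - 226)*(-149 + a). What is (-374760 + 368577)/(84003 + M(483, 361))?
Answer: -6183/145271 ≈ -0.042562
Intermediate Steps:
M(T, a) = (-149 + a)*(-72 + a) (M(T, a) = ((154 + a) - 226)*(-149 + a) = (-72 + a)*(-149 + a) = (-149 + a)*(-72 + a))
(-374760 + 368577)/(84003 + M(483, 361)) = (-374760 + 368577)/(84003 + (10728 + 361² - 221*361)) = -6183/(84003 + (10728 + 130321 - 79781)) = -6183/(84003 + 61268) = -6183/145271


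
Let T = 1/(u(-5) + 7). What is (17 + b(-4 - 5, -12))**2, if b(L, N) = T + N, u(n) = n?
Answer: 121/4 ≈ 30.250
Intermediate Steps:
T = 1/2 (T = 1/(-5 + 7) = 1/2 ≈ 0.50000)
b(L, N) = 1/2 + N
(17 + b(-4 - 5, -12))**2 = (17 + (1/2 - 12))**2 = (17 - 23/2)**2 = (11/2)**2 = 121/4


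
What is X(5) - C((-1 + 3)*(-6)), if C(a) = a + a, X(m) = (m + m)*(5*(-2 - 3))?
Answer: -226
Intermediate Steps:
X(m) = -50*m (X(m) = (2*m)*(5*(-5)) = (2*m)*(-25) = -50*m)
C(a) = 2*a
X(5) - C((-1 + 3)*(-6)) = -50*5 - 2*(-1 + 3)*(-6) = -250 - 2*2*(-6) = -250 - 2*(-12) = -250 - 1*(-24) = -250 + 24 = -226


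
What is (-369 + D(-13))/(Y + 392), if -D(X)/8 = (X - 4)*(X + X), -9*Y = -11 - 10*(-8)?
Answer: -11715/1153 ≈ -10.160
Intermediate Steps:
Y = -23/3 (Y = -(-11 - 10*(-8))/9 = -(-11 + 80)/9 = -⅑*69 = -23/3 ≈ -7.6667)
D(X) = -16*X*(-4 + X) (D(X) = -8*(X - 4)*(X + X) = -8*(-4 + X)*2*X = -16*X*(-4 + X))
(-369 + D(-13))/(Y + 392) = (-369 + 16*(-13)*(4 - 1*(-13)))/(-23/3 + 392) = (-369 + 16*(-13)*(4 + 13))/(1153/3) = (-369 + 16*(-13)*17)*(3/1153) = (-369 - 3536)*(3/1153) = -3905*3/1153 = -11715/1153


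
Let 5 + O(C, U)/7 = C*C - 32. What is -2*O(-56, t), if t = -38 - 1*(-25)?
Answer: -43386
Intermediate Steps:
t = -13 (t = -38 + 25 = -13)
O(C, U) = -259 + 7*C² (O(C, U) = -35 + 7*(C*C - 32) = -35 + 7*(C² - 32) = -35 + 7*(-32 + C²) = -35 + (-224 + 7*C²) = -259 + 7*C²)
-2*O(-56, t) = -2*(-259 + 7*(-56)²) = -2*(-259 + 7*3136) = -2*(-259 + 21952) = -2*21693 = -43386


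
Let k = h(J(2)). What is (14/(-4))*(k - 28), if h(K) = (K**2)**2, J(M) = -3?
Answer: -371/2 ≈ -185.50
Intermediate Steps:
h(K) = K**4
k = 81 (k = (-3)**4 = 81)
(14/(-4))*(k - 28) = (14/(-4))*(81 - 28) = (14*(-1/4))*53 = -7/2*53 = -371/2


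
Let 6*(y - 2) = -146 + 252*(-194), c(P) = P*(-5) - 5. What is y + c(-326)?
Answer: -19636/3 ≈ -6545.3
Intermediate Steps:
c(P) = -5 - 5*P (c(P) = -5*P - 5 = -5 - 5*P)
y = -24511/3 (y = 2 + (-146 + 252*(-194))/6 = 2 + (-146 - 48888)/6 = 2 + (⅙)*(-49034) = 2 - 24517/3 = -24511/3 ≈ -8170.3)
y + c(-326) = -24511/3 + (-5 - 5*(-326)) = -24511/3 + (-5 + 1630) = -24511/3 + 1625 = -19636/3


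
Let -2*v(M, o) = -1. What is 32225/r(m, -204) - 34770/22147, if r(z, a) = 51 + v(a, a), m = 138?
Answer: 1423792840/2281141 ≈ 624.16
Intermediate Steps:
v(M, o) = ½ (v(M, o) = -½*(-1) = ½)
r(z, a) = 103/2 (r(z, a) = 51 + ½ = 103/2)
32225/r(m, -204) - 34770/22147 = 32225/(103/2) - 34770/22147 = 32225*(2/103) - 34770*1/22147 = 64450/103 - 34770/22147 = 1423792840/2281141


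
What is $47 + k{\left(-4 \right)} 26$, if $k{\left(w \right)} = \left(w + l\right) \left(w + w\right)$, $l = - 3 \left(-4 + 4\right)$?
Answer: $879$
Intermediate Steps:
$l = 0$ ($l = \left(-3\right) 0 = 0$)
$k{\left(w \right)} = 2 w^{2}$ ($k{\left(w \right)} = \left(w + 0\right) \left(w + w\right) = w 2 w = 2 w^{2}$)
$47 + k{\left(-4 \right)} 26 = 47 + 2 \left(-4\right)^{2} \cdot 26 = 47 + 2 \cdot 16 \cdot 26 = 47 + 32 \cdot 26 = 47 + 832 = 879$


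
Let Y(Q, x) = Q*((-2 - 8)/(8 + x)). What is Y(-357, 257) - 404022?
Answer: -21412452/53 ≈ -4.0401e+5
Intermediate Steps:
Y(Q, x) = -10*Q/(8 + x) (Y(Q, x) = Q*(-10/(8 + x)) = -10*Q/(8 + x))
Y(-357, 257) - 404022 = -10*(-357)/(8 + 257) - 404022 = -10*(-357)/265 - 404022 = -10*(-357)*1/265 - 404022 = 714/53 - 404022 = -21412452/53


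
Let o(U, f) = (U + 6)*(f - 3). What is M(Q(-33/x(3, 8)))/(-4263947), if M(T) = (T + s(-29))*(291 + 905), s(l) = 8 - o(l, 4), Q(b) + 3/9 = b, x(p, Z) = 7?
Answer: -28340/3893169 ≈ -0.0072794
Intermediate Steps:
o(U, f) = (-3 + f)*(6 + U) (o(U, f) = (6 + U)*(-3 + f) = (-3 + f)*(6 + U))
Q(b) = -⅓ + b
s(l) = 2 - l (s(l) = 8 - (-18 - 3*l + 6*4 + l*4) = 8 - (-18 - 3*l + 24 + 4*l) = 8 - (6 + l) = 8 + (-6 - l) = 2 - l)
M(T) = 37076 + 1196*T (M(T) = (T + (2 - 1*(-29)))*(291 + 905) = (T + (2 + 29))*1196 = (T + 31)*1196 = (31 + T)*1196 = 37076 + 1196*T)
M(Q(-33/x(3, 8)))/(-4263947) = (37076 + 1196*(-⅓ - 33/7))/(-4263947) = (37076 + 1196*(-⅓ - 33*⅐))*(-1/4263947) = (37076 + 1196*(-⅓ - 33/7))*(-1/4263947) = (37076 + 1196*(-106/21))*(-1/4263947) = (37076 - 126776/21)*(-1/4263947) = (651820/21)*(-1/4263947) = -28340/3893169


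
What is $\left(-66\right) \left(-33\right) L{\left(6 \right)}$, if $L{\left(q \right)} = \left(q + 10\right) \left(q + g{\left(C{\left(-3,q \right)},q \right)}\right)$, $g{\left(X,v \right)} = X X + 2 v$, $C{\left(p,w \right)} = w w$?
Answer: $45790272$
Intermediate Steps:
$C{\left(p,w \right)} = w^{2}$
$g{\left(X,v \right)} = X^{2} + 2 v$
$L{\left(q \right)} = \left(10 + q\right) \left(q^{4} + 3 q\right)$ ($L{\left(q \right)} = \left(q + 10\right) \left(q + \left(\left(q^{2}\right)^{2} + 2 q\right)\right) = \left(10 + q\right) \left(q + \left(q^{4} + 2 q\right)\right) = \left(10 + q\right) \left(q^{4} + 3 q\right)$)
$\left(-66\right) \left(-33\right) L{\left(6 \right)} = \left(-66\right) \left(-33\right) 6 \left(30 + 6^{4} + 3 \cdot 6 + 10 \cdot 6^{3}\right) = 2178 \cdot 6 \left(30 + 1296 + 18 + 10 \cdot 216\right) = 2178 \cdot 6 \left(30 + 1296 + 18 + 2160\right) = 2178 \cdot 6 \cdot 3504 = 2178 \cdot 21024 = 45790272$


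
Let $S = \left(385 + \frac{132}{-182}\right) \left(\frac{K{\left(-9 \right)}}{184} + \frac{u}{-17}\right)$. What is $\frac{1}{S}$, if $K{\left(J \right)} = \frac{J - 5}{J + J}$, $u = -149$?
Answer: $\frac{150696}{507797191} \approx 0.00029676$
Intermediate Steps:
$K{\left(J \right)} = \frac{-5 + J}{2 J}$
$S = \frac{507797191}{150696}$ ($S = \left(385 + \frac{132}{-182}\right) \left(\frac{\frac{1}{2} \frac{1}{-9} \left(-5 - 9\right)}{184} - \frac{149}{-17}\right) = \left(385 + 132 \left(- \frac{1}{182}\right)\right) \left(\frac{1}{2} \left(- \frac{1}{9}\right) \left(-14\right) \frac{1}{184} - - \frac{149}{17}\right) = \left(385 - \frac{66}{91}\right) \left(\frac{7}{9} \cdot \frac{1}{184} + \frac{149}{17}\right) = \frac{34969 \left(\frac{7}{1656} + \frac{149}{17}\right)}{91} = \frac{34969}{91} \cdot \frac{246863}{28152} = \frac{507797191}{150696} \approx 3369.7$)
$\frac{1}{S} = \frac{1}{\frac{507797191}{150696}} = \frac{150696}{507797191}$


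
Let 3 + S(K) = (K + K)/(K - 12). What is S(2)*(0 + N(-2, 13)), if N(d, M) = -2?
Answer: 34/5 ≈ 6.8000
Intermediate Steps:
S(K) = -3 + 2*K/(-12 + K) (S(K) = -3 + (K + K)/(K - 12) = -3 + (2*K)/(-12 + K) = -3 + 2*K/(-12 + K))
S(2)*(0 + N(-2, 13)) = ((36 - 1*2)/(-12 + 2))*(0 - 2) = ((36 - 2)/(-10))*(-2) = -⅒*34*(-2) = -17/5*(-2) = 34/5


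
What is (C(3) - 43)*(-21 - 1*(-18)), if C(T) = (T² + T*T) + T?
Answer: 66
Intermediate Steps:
C(T) = T + 2*T² (C(T) = (T² + T²) + T = 2*T² + T = T + 2*T²)
(C(3) - 43)*(-21 - 1*(-18)) = (3*(1 + 2*3) - 43)*(-21 - 1*(-18)) = (3*(1 + 6) - 43)*(-21 + 18) = (3*7 - 43)*(-3) = (21 - 43)*(-3) = -22*(-3) = 66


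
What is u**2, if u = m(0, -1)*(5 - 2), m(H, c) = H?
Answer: 0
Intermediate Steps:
u = 0 (u = 0*(5 - 2) = 0*3 = 0)
u**2 = 0**2 = 0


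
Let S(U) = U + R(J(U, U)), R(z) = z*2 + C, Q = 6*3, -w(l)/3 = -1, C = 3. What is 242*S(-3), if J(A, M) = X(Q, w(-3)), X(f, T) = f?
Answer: 8712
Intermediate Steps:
w(l) = 3 (w(l) = -3*(-1) = 3)
Q = 18
J(A, M) = 18
R(z) = 3 + 2*z (R(z) = z*2 + 3 = 2*z + 3 = 3 + 2*z)
S(U) = 39 + U (S(U) = U + (3 + 2*18) = U + (3 + 36) = U + 39 = 39 + U)
242*S(-3) = 242*(39 - 3) = 242*36 = 8712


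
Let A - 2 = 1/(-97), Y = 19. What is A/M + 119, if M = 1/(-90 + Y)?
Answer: -2160/97 ≈ -22.268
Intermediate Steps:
M = -1/71 (M = 1/(-90 + 19) = 1/(-71) = -1/71 ≈ -0.014085)
A = 193/97 (A = 2 + 1/(-97) = 2 - 1/97 = 193/97 ≈ 1.9897)
A/M + 119 = 193/(97*(-1/71)) + 119 = (193/97)*(-71) + 119 = -13703/97 + 119 = -2160/97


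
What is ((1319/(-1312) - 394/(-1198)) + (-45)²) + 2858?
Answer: 3836959487/785888 ≈ 4882.3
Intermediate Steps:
((1319/(-1312) - 394/(-1198)) + (-45)²) + 2858 = ((1319*(-1/1312) - 394*(-1/1198)) + 2025) + 2858 = ((-1319/1312 + 197/599) + 2025) + 2858 = (-531617/785888 + 2025) + 2858 = 1590891583/785888 + 2858 = 3836959487/785888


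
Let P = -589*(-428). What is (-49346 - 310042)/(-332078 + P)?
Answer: 59898/13331 ≈ 4.4931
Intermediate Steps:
P = 252092
(-49346 - 310042)/(-332078 + P) = (-49346 - 310042)/(-332078 + 252092) = -359388/(-79986) = -359388*(-1/79986) = 59898/13331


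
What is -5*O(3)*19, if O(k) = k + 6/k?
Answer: -475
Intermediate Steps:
-5*O(3)*19 = -5*(3 + 6/3)*19 = -5*(3 + 6*(⅓))*19 = -5*(3 + 2)*19 = -5*5*19 = -25*19 = -475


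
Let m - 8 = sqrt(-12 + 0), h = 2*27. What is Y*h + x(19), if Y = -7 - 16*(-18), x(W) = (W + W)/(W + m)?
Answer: 197280/13 - 4*I*sqrt(3)/39 ≈ 15175.0 - 0.17765*I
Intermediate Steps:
h = 54
m = 8 + 2*I*sqrt(3) (m = 8 + sqrt(-12 + 0) = 8 + sqrt(-12) = 8 + 2*I*sqrt(3) ≈ 8.0 + 3.4641*I)
x(W) = 2*W/(8 + W + 2*I*sqrt(3)) (x(W) = (W + W)/(W + (8 + 2*I*sqrt(3))) = (2*W)/(8 + W + 2*I*sqrt(3)) = 2*W/(8 + W + 2*I*sqrt(3)))
Y = 281 (Y = -7 + 288 = 281)
Y*h + x(19) = 281*54 + 2*19/(8 + 19 + 2*I*sqrt(3)) = 15174 + 2*19/(27 + 2*I*sqrt(3)) = 15174 + 38/(27 + 2*I*sqrt(3))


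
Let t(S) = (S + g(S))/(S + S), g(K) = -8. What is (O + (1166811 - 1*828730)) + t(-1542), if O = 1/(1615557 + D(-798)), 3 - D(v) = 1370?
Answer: 210378059449543/622270245 ≈ 3.3808e+5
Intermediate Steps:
t(S) = (-8 + S)/(2*S) (t(S) = (S - 8)/(S + S) = (-8 + S)/((2*S)) = (-8 + S)*(1/(2*S)) = (-8 + S)/(2*S))
D(v) = -1367 (D(v) = 3 - 1*1370 = 3 - 1370 = -1367)
O = 1/1614190 (O = 1/(1615557 - 1367) = 1/1614190 ≈ 6.1951e-7)
(O + (1166811 - 1*828730)) + t(-1542) = (1/1614190 + (1166811 - 1*828730)) + (1/2)*(-8 - 1542)/(-1542) = (1/1614190 + (1166811 - 828730)) + (1/2)*(-1/1542)*(-1550) = (1/1614190 + 338081) + 775/1542 = 545726969391/1614190 + 775/1542 = 210378059449543/622270245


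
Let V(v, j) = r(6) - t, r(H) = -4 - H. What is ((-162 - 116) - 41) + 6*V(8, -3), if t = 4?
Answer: -403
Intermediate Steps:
V(v, j) = -14 (V(v, j) = (-4 - 1*6) - 1*4 = (-4 - 6) - 4 = -10 - 4 = -14)
((-162 - 116) - 41) + 6*V(8, -3) = ((-162 - 116) - 41) + 6*(-14) = (-278 - 41) - 84 = -319 - 84 = -403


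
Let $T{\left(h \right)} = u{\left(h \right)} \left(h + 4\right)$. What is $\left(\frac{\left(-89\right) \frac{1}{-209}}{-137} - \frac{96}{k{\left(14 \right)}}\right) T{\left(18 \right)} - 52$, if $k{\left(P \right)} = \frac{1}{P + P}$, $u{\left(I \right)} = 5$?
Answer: $- \frac{769791286}{2603} \approx -2.9573 \cdot 10^{5}$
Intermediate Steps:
$k{\left(P \right)} = \frac{1}{2 P}$
$T{\left(h \right)} = 20 + 5 h$ ($T{\left(h \right)} = 5 \left(h + 4\right) = 5 \left(4 + h\right) = 20 + 5 h$)
$\left(\frac{\left(-89\right) \frac{1}{-209}}{-137} - \frac{96}{k{\left(14 \right)}}\right) T{\left(18 \right)} - 52 = \left(\frac{\left(-89\right) \frac{1}{-209}}{-137} - \frac{96}{\frac{1}{2} \cdot \frac{1}{14}}\right) \left(20 + 5 \cdot 18\right) - 52 = \left(\left(-89\right) \left(- \frac{1}{209}\right) \left(- \frac{1}{137}\right) - \frac{96}{\frac{1}{2} \cdot \frac{1}{14}}\right) \left(20 + 90\right) - 52 = \left(\frac{89}{209} \left(- \frac{1}{137}\right) - 96 \frac{1}{\frac{1}{28}}\right) 110 - 52 = \left(- \frac{89}{28633} - 2688\right) 110 - 52 = \left(- \frac{76965593}{28633}\right) 110 - 52 = - \frac{769655930}{2603} - 52 = - \frac{769791286}{2603}$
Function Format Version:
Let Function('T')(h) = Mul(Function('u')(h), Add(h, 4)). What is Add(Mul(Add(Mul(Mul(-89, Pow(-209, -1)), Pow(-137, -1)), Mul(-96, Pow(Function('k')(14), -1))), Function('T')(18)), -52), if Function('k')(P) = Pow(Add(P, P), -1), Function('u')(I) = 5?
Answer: Rational(-769791286, 2603) ≈ -2.9573e+5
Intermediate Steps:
Function('k')(P) = Mul(Rational(1, 2), Pow(P, -1)) (Function('k')(P) = Pow(Mul(2, P), -1) = Mul(Rational(1, 2), Pow(P, -1)))
Function('T')(h) = Add(20, Mul(5, h)) (Function('T')(h) = Mul(5, Add(h, 4)) = Mul(5, Add(4, h)) = Add(20, Mul(5, h)))
Add(Mul(Add(Mul(Mul(-89, Pow(-209, -1)), Pow(-137, -1)), Mul(-96, Pow(Function('k')(14), -1))), Function('T')(18)), -52) = Add(Mul(Add(Mul(Mul(-89, Pow(-209, -1)), Pow(-137, -1)), Mul(-96, Pow(Mul(Rational(1, 2), Pow(14, -1)), -1))), Add(20, Mul(5, 18))), -52) = Add(Mul(Add(Mul(Mul(-89, Rational(-1, 209)), Rational(-1, 137)), Mul(-96, Pow(Mul(Rational(1, 2), Rational(1, 14)), -1))), Add(20, 90)), -52) = Add(Mul(Add(Mul(Rational(89, 209), Rational(-1, 137)), Mul(-96, Pow(Rational(1, 28), -1))), 110), -52) = Add(Mul(Add(Rational(-89, 28633), Mul(-96, 28)), 110), -52) = Add(Mul(Add(Rational(-89, 28633), -2688), 110), -52) = Add(Mul(Rational(-76965593, 28633), 110), -52) = Add(Rational(-769655930, 2603), -52) = Rational(-769791286, 2603)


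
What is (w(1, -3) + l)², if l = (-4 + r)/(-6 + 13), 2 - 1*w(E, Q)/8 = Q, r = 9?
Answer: 81225/49 ≈ 1657.7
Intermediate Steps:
w(E, Q) = 16 - 8*Q
l = 5/7 (l = (-4 + 9)/(-6 + 13) = 5/7 ≈ 0.71429)
(w(1, -3) + l)² = ((16 - 8*(-3)) + 5/7)² = ((16 + 24) + 5/7)² = (40 + 5/7)² = (285/7)² = 81225/49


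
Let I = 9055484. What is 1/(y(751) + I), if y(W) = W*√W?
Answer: 9055484/82001366909505 - 751*√751/82001366909505 ≈ 1.1018e-7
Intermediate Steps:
y(W) = W^(3/2)
1/(y(751) + I) = 1/(751^(3/2) + 9055484) = 1/(751*√751 + 9055484) = 1/(9055484 + 751*√751)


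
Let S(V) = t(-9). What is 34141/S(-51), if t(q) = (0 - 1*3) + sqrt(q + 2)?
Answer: -102423/16 - 34141*I*sqrt(7)/16 ≈ -6401.4 - 5645.5*I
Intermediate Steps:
t(q) = -3 + sqrt(2 + q) (t(q) = (0 - 3) + sqrt(2 + q) = -3 + sqrt(2 + q))
S(V) = -3 + I*sqrt(7) (S(V) = -3 + sqrt(2 - 9) = -3 + sqrt(-7) = -3 + I*sqrt(7))
34141/S(-51) = 34141/(-3 + I*sqrt(7))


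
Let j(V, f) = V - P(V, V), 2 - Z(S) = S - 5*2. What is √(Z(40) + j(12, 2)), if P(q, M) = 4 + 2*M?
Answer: 2*I*√11 ≈ 6.6332*I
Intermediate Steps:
Z(S) = 12 - S (Z(S) = 2 - (S - 5*2) = 2 - (S - 10) = 2 - (-10 + S) = 2 + (10 - S) = 12 - S)
j(V, f) = -4 - V (j(V, f) = V - (4 + 2*V) = V + (-4 - 2*V) = -4 - V)
√(Z(40) + j(12, 2)) = √((12 - 1*40) + (-4 - 1*12)) = √((12 - 40) + (-4 - 12)) = √(-28 - 16) = √(-44) = 2*I*√11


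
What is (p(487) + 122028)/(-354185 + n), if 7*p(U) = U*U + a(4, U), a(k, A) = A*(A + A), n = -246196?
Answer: -173967/466963 ≈ -0.37255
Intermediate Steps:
a(k, A) = 2*A**2 (a(k, A) = A*(2*A) = 2*A**2)
p(U) = 3*U**2/7 (p(U) = (U*U + 2*U**2)/7 = (U**2 + 2*U**2)/7 = (3*U**2)/7 = 3*U**2/7)
(p(487) + 122028)/(-354185 + n) = ((3/7)*487**2 + 122028)/(-354185 - 246196) = ((3/7)*237169 + 122028)/(-600381) = (711507/7 + 122028)*(-1/600381) = (1565703/7)*(-1/600381) = -173967/466963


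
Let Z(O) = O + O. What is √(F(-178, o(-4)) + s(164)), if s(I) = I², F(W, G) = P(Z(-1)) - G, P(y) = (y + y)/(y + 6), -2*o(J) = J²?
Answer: √26903 ≈ 164.02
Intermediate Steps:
Z(O) = 2*O
o(J) = -J²/2
P(y) = 2*y/(6 + y) (P(y) = (2*y)/(6 + y) = 2*y/(6 + y))
F(W, G) = -1 - G (F(W, G) = 2*(2*(-1))/(6 + 2*(-1)) - G = 2*(-2)/(6 - 2) - G = 2*(-2)/4 - G = 2*(-2)*(¼) - G = -1 - G)
√(F(-178, o(-4)) + s(164)) = √((-1 - (-1)*(-4)²/2) + 164²) = √((-1 - (-1)*16/2) + 26896) = √((-1 - 1*(-8)) + 26896) = √((-1 + 8) + 26896) = √(7 + 26896) = √26903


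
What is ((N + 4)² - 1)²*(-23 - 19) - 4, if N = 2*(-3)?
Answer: -382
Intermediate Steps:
N = -6
((N + 4)² - 1)²*(-23 - 19) - 4 = ((-6 + 4)² - 1)²*(-23 - 19) - 4 = ((-2)² - 1)²*(-42) - 4 = (4 - 1)²*(-42) - 4 = 3²*(-42) - 4 = 9*(-42) - 4 = -378 - 4 = -382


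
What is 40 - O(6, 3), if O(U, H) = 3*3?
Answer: 31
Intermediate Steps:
O(U, H) = 9
40 - O(6, 3) = 40 - 1*9 = 40 - 9 = 31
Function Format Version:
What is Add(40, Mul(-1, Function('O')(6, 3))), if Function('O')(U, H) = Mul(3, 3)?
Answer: 31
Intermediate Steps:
Function('O')(U, H) = 9
Add(40, Mul(-1, Function('O')(6, 3))) = Add(40, Mul(-1, 9)) = Add(40, -9) = 31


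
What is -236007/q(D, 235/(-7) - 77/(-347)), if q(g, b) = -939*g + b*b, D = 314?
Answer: 464150325429/577680505550 ≈ 0.80347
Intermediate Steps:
q(g, b) = b² - 939*g (q(g, b) = -939*g + b² = b² - 939*g)
-236007/q(D, 235/(-7) - 77/(-347)) = -236007/((235/(-7) - 77/(-347))² - 939*314) = -236007/((235*(-⅐) - 77*(-1/347))² - 294846) = -236007/((-235/7 + 77/347)² - 294846) = -236007/((-81006/2429)² - 294846) = -236007/(6561972036/5900041 - 294846) = -236007/(-1733041516650/5900041) = -236007*(-5900041/1733041516650) = 464150325429/577680505550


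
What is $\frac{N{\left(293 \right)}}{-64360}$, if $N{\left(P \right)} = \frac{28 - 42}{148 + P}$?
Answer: $\frac{1}{2027340} \approx 4.9326 \cdot 10^{-7}$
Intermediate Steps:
$N{\left(P \right)} = - \frac{14}{148 + P}$
$\frac{N{\left(293 \right)}}{-64360} = \frac{\left(-14\right) \frac{1}{148 + 293}}{-64360} = - \frac{14}{441} \left(- \frac{1}{64360}\right) = \left(-14\right) \frac{1}{441} \left(- \frac{1}{64360}\right) = \left(- \frac{2}{63}\right) \left(- \frac{1}{64360}\right) = \frac{1}{2027340}$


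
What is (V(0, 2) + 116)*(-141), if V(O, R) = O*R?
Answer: -16356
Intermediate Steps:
(V(0, 2) + 116)*(-141) = (0*2 + 116)*(-141) = (0 + 116)*(-141) = 116*(-141) = -16356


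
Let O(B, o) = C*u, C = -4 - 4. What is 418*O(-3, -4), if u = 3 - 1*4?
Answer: 3344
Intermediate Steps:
u = -1 (u = 3 - 4 = -1)
C = -8
O(B, o) = 8 (O(B, o) = -8*(-1) = 8)
418*O(-3, -4) = 418*8 = 3344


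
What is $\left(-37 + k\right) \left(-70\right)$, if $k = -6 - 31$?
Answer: $5180$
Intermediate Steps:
$k = -37$ ($k = -6 - 31 = -37$)
$\left(-37 + k\right) \left(-70\right) = \left(-37 - 37\right) \left(-70\right) = \left(-74\right) \left(-70\right) = 5180$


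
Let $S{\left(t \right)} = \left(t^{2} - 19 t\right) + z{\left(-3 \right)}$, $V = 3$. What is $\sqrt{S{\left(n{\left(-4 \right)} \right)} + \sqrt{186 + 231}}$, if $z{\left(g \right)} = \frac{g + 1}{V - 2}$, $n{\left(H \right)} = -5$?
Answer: $\sqrt{118 + \sqrt{417}} \approx 11.765$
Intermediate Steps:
$z{\left(g \right)} = 1 + g$ ($z{\left(g \right)} = \frac{g + 1}{3 - 2} = \frac{1 + g}{1} = \left(1 + g\right) 1 = 1 + g$)
$S{\left(t \right)} = -2 + t^{2} - 19 t$ ($S{\left(t \right)} = \left(t^{2} - 19 t\right) + \left(1 - 3\right) = \left(t^{2} - 19 t\right) - 2 = -2 + t^{2} - 19 t$)
$\sqrt{S{\left(n{\left(-4 \right)} \right)} + \sqrt{186 + 231}} = \sqrt{\left(-2 + \left(-5\right)^{2} - -95\right) + \sqrt{186 + 231}} = \sqrt{\left(-2 + 25 + 95\right) + \sqrt{417}} = \sqrt{118 + \sqrt{417}}$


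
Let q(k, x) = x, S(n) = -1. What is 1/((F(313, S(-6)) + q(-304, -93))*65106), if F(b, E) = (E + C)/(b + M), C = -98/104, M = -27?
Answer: -7436/45027211941 ≈ -1.6514e-7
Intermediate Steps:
C = -49/52 (C = -98*1/104 = -49/52 ≈ -0.94231)
F(b, E) = (-49/52 + E)/(-27 + b) (F(b, E) = (E - 49/52)/(b - 27) = (-49/52 + E)/(-27 + b))
1/((F(313, S(-6)) + q(-304, -93))*65106) = 1/((-49/52 - 1)/(-27 + 313) - 93*65106) = (1/65106)/(-101/52/286 - 93) = (1/65106)/((1/286)*(-101/52) - 93) = (1/65106)/(-101/14872 - 93) = (1/65106)/(-1383197/14872) = -14872/1383197*1/65106 = -7436/45027211941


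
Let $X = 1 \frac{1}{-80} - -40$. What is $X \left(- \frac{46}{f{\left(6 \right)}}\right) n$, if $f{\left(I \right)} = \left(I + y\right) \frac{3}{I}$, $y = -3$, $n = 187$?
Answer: $- \frac{13758899}{60} \approx -2.2932 \cdot 10^{5}$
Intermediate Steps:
$f{\left(I \right)} = \frac{3 \left(-3 + I\right)}{I}$ ($f{\left(I \right)} = \left(I - 3\right) \frac{3}{I} = \left(-3 + I\right) \frac{3}{I} = \frac{3 \left(-3 + I\right)}{I}$)
$X = \frac{3199}{80}$ ($X = 1 \left(- \frac{1}{80}\right) + 40 = - \frac{1}{80} + 40 = \frac{3199}{80} \approx 39.987$)
$X \left(- \frac{46}{f{\left(6 \right)}}\right) n = \frac{3199 \left(- \frac{46}{3 - \frac{9}{6}}\right)}{80} \cdot 187 = \frac{3199 \left(- \frac{46}{3 - \frac{3}{2}}\right)}{80} \cdot 187 = \frac{3199 \left(- \frac{46}{\frac{3}{2}}\right)}{80} \cdot 187 = \frac{3199 \left(\left(-46\right) \frac{2}{3}\right)}{80} \cdot 187 = \frac{3199}{80} \left(- \frac{92}{3}\right) 187 = \left(- \frac{73577}{60}\right) 187 = - \frac{13758899}{60}$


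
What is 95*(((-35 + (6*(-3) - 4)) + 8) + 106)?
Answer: 5415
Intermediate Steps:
95*(((-35 + (6*(-3) - 4)) + 8) + 106) = 95*(((-35 + (-18 - 4)) + 8) + 106) = 95*(((-35 - 22) + 8) + 106) = 95*((-57 + 8) + 106) = 95*(-49 + 106) = 95*57 = 5415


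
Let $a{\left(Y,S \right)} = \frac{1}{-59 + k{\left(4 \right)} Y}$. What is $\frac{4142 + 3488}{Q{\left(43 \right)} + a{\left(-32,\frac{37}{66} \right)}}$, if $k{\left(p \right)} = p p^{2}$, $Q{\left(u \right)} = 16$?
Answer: $\frac{16076410}{33711} \approx 476.89$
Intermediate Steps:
$k{\left(p \right)} = p^{3}$
$a{\left(Y,S \right)} = \frac{1}{-59 + 64 Y}$ ($a{\left(Y,S \right)} = \frac{1}{-59 + 4^{3} Y} = \frac{1}{-59 + 64 Y}$)
$\frac{4142 + 3488}{Q{\left(43 \right)} + a{\left(-32,\frac{37}{66} \right)}} = \frac{4142 + 3488}{16 + \frac{1}{-59 + 64 \left(-32\right)}} = \frac{7630}{16 + \frac{1}{-59 - 2048}} = \frac{7630}{16 + \frac{1}{-2107}} = \frac{7630}{16 - \frac{1}{2107}} = \frac{7630}{\frac{33711}{2107}} = 7630 \cdot \frac{2107}{33711} = \frac{16076410}{33711}$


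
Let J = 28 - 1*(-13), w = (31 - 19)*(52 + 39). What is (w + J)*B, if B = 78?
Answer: 88374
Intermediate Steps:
w = 1092 (w = 12*91 = 1092)
J = 41 (J = 28 + 13 = 41)
(w + J)*B = (1092 + 41)*78 = 1133*78 = 88374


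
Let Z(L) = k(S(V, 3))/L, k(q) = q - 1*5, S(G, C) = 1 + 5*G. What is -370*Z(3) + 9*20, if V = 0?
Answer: 2020/3 ≈ 673.33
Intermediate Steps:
k(q) = -5 + q (k(q) = q - 5 = -5 + q)
Z(L) = -4/L (Z(L) = (-5 + (1 + 5*0))/L = (-5 + (1 + 0))/L = (-5 + 1)/L = -4/L)
-370*Z(3) + 9*20 = -(-1480)/3 + 9*20 = -(-1480)/3 + 180 = -370*(-4/3) + 180 = 1480/3 + 180 = 2020/3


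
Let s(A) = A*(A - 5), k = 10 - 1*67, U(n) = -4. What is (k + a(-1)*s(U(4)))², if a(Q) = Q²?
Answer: 441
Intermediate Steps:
k = -57 (k = 10 - 67 = -57)
s(A) = A*(-5 + A)
(k + a(-1)*s(U(4)))² = (-57 + (-1)²*(-4*(-5 - 4)))² = (-57 + 1*(-4*(-9)))² = (-57 + 1*36)² = (-57 + 36)² = (-21)² = 441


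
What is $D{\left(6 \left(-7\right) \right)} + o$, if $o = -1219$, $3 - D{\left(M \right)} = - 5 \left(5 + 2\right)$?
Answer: $-1181$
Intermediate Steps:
$D{\left(M \right)} = 38$ ($D{\left(M \right)} = 3 - - 5 \left(5 + 2\right) = 3 - \left(-5\right) 7 = 3 - -35 = 3 + 35 = 38$)
$D{\left(6 \left(-7\right) \right)} + o = 38 - 1219 = -1181$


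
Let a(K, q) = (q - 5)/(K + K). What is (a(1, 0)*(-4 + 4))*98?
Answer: 0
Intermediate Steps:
a(K, q) = (-5 + q)/(2*K) (a(K, q) = (-5 + q)/((2*K)) = (-5 + q)*(1/(2*K)) = (-5 + q)/(2*K))
(a(1, 0)*(-4 + 4))*98 = (((1/2)*(-5 + 0)/1)*(-4 + 4))*98 = (((1/2)*1*(-5))*0)*98 = -5/2*0*98 = 0*98 = 0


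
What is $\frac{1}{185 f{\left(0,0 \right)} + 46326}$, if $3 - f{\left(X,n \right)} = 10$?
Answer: $\frac{1}{45031} \approx 2.2207 \cdot 10^{-5}$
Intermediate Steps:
$f{\left(X,n \right)} = -7$ ($f{\left(X,n \right)} = 3 - 10 = -7$)
$\frac{1}{185 f{\left(0,0 \right)} + 46326} = \frac{1}{185 \left(-7\right) + 46326} = \frac{1}{-1295 + 46326} = \frac{1}{45031}$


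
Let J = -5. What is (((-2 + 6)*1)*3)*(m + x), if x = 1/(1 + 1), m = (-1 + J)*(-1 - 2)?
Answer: 222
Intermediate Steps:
m = 18 (m = (-1 - 5)*(-1 - 2) = -6*(-3) = 18)
x = 1/2 ≈ 0.50000
(((-2 + 6)*1)*3)*(m + x) = (((-2 + 6)*1)*3)*(18 + 1/2) = ((4*1)*3)*(37/2) = (4*3)*(37/2) = 12*(37/2) = 222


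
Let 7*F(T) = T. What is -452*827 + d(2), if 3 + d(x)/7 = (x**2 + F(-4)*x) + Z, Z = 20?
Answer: -373665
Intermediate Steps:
F(T) = T/7
d(x) = 119 - 4*x + 7*x**2 (d(x) = -21 + 7*((x**2 + ((1/7)*(-4))*x) + 20) = -21 + 7*((x**2 - 4*x/7) + 20) = -21 + 7*(20 + x**2 - 4*x/7) = -21 + (140 - 4*x + 7*x**2) = 119 - 4*x + 7*x**2)
-452*827 + d(2) = -452*827 + (119 - 4*2 + 7*2**2) = -373804 + (119 - 8 + 7*4) = -373804 + (119 - 8 + 28) = -373804 + 139 = -373665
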